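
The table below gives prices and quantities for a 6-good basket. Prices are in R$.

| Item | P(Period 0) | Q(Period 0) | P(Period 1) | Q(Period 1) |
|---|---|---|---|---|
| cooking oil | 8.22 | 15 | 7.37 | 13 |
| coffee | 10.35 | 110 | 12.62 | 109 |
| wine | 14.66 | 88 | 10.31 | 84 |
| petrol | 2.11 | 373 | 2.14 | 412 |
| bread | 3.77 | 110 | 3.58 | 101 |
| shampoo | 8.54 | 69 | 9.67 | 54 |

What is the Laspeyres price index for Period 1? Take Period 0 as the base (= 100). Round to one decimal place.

98.2

Laspeyres price index uses base-period quantities as weights.
ΣP(Period 1)·Q(Period 0) = 7.37×15 + 12.62×110 + 10.31×88 + 2.14×373 + 3.58×110 + 9.67×69 = 110.55 + 1388.2 + 907.28 + 798.22 + 393.8 + 667.23 = 4265.28
ΣP(Period 0)·Q(Period 0) = 8.22×15 + 10.35×110 + 14.66×88 + 2.11×373 + 3.77×110 + 8.54×69 = 123.3 + 1138.5 + 1290.08 + 787.03 + 414.7 + 589.26 = 4342.87
Index = 4265.28 / 4342.87 × 100 = 98.2134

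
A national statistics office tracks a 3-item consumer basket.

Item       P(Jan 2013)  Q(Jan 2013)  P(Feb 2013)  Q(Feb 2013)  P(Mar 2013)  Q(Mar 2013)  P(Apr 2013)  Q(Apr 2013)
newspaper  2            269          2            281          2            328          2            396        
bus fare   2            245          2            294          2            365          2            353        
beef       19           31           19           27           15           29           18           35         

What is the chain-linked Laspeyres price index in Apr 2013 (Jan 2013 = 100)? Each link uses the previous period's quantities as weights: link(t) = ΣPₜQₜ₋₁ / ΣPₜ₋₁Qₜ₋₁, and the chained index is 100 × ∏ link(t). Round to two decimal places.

97.97

Link Jan 2013→Feb 2013:
ΣP(Feb 2013)Q(Jan 2013) = 2×269 + 2×245 + 19×31 = 538 + 490 + 589 = 1617
ΣP(Jan 2013)Q(Jan 2013) = 2×269 + 2×245 + 19×31 = 538 + 490 + 589 = 1617
link = 1617/1617 = 1.000000
Link Feb 2013→Mar 2013:
ΣP(Mar 2013)Q(Feb 2013) = 2×281 + 2×294 + 15×27 = 562 + 588 + 405 = 1555
ΣP(Feb 2013)Q(Feb 2013) = 2×281 + 2×294 + 19×27 = 562 + 588 + 513 = 1663
link = 1555/1663 = 0.935057
Link Mar 2013→Apr 2013:
ΣP(Apr 2013)Q(Mar 2013) = 2×328 + 2×365 + 18×29 = 656 + 730 + 522 = 1908
ΣP(Mar 2013)Q(Mar 2013) = 2×328 + 2×365 + 15×29 = 656 + 730 + 435 = 1821
link = 1908/1821 = 1.047776
Chained index = 100 × 1.000000 × 0.935057 × 1.047776 = 97.9730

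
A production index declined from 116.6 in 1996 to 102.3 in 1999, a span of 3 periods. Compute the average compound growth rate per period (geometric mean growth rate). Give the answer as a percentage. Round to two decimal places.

Growth factor = (102.3/116.6)^(1/3) = (0.877358)^(1/3) = 0.957324
Growth rate = 0.957324 − 1 = -0.042676 = -4.2676%

-4.27%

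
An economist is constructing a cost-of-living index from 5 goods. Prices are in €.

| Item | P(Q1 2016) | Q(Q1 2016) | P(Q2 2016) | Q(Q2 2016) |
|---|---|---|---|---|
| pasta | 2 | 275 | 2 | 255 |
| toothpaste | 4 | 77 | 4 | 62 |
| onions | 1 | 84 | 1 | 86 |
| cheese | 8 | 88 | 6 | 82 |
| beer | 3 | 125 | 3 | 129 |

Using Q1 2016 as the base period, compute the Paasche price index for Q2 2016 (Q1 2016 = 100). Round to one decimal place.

Paasche price index uses current-period quantities as weights.
ΣP(Q2 2016)·Q(Q2 2016) = 2×255 + 4×62 + 1×86 + 6×82 + 3×129 = 510 + 248 + 86 + 492 + 387 = 1723
ΣP(Q1 2016)·Q(Q2 2016) = 2×255 + 4×62 + 1×86 + 8×82 + 3×129 = 510 + 248 + 86 + 656 + 387 = 1887
Index = 1723 / 1887 × 100 = 91.3090

91.3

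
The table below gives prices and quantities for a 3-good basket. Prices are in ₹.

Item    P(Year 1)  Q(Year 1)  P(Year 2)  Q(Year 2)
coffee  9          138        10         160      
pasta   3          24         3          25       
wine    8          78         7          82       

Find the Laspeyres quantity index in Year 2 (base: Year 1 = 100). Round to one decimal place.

Laspeyres quantity index uses base-period prices as weights.
ΣP(Year 1)·Q(Year 2) = 9×160 + 3×25 + 8×82 = 1440 + 75 + 656 = 2171
ΣP(Year 1)·Q(Year 1) = 9×138 + 3×24 + 8×78 = 1242 + 72 + 624 = 1938
Index = 2171 / 1938 × 100 = 112.0227

112.0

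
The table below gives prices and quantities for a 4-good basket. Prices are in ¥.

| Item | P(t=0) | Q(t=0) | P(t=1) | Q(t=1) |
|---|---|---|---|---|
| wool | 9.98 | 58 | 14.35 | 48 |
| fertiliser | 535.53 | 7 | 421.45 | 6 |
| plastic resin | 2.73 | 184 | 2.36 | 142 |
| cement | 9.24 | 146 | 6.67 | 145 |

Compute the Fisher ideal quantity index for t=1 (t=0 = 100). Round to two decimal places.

Laspeyres component (base-period weights):
ΣP(t=0)Q(t=1) = 9.98×48 + 535.53×6 + 2.73×142 + 9.24×145 = 479.04 + 3213.18 + 387.66 + 1339.8 = 5419.68
ΣP(t=0)Q(t=0) = 9.98×58 + 535.53×7 + 2.73×184 + 9.24×146 = 578.84 + 3748.71 + 502.32 + 1349.04 = 6178.91
L = 5419.68 / 6178.91 × 100 = 87.7126
Paasche component (current-period weights):
ΣP(t=1)Q(t=1) = 14.35×48 + 421.45×6 + 2.36×142 + 6.67×145 = 688.8 + 2528.7 + 335.12 + 967.15 = 4519.77
ΣP(t=1)Q(t=0) = 14.35×58 + 421.45×7 + 2.36×184 + 6.67×146 = 832.3 + 2950.15 + 434.24 + 973.82 = 5190.51
P = 4519.77 / 5190.51 × 100 = 87.0776
Fisher = √(L × P) = √(87.7126 × 87.0776) = 87.3945

87.39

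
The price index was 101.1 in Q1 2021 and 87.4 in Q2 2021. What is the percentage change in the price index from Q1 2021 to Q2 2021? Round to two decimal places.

-13.55%

Change = (87.4 − 101.1) / 101.1 × 100
       = -13.7 / 101.1 × 100 = -13.5509%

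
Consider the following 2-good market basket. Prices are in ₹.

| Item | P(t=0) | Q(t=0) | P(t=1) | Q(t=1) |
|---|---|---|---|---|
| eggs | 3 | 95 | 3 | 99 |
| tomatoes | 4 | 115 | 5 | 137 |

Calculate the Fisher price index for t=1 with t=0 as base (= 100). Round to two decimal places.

Laspeyres component (base-period weights):
ΣP(t=1)Q(t=0) = 3×95 + 5×115 = 285 + 575 = 860
ΣP(t=0)Q(t=0) = 3×95 + 4×115 = 285 + 460 = 745
L = 860 / 745 × 100 = 115.4362
Paasche component (current-period weights):
ΣP(t=1)Q(t=1) = 3×99 + 5×137 = 297 + 685 = 982
ΣP(t=0)Q(t=1) = 3×99 + 4×137 = 297 + 548 = 845
P = 982 / 845 × 100 = 116.2130
Fisher = √(L × P) = √(115.4362 × 116.2130) = 115.8240

115.82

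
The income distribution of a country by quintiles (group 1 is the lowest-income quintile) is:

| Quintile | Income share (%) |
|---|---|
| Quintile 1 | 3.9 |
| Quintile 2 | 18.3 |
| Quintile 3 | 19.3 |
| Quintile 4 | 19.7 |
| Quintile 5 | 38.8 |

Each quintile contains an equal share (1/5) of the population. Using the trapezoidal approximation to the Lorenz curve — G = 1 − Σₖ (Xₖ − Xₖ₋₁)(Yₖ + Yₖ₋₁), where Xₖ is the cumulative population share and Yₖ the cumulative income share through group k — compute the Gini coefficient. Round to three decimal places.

Cumulative income shares Yₖ: 0.0390, 0.2220, 0.4150, 0.6120, 1.0000
Σ (Xₖ−Xₖ₋₁)(Yₖ+Yₖ₋₁) = (1/5)(0.0390+0.0000) + (1/5)(0.2220+0.0390) + (1/5)(0.4150+0.2220) + (1/5)(0.6120+0.4150) + (1/5)(1.0000+0.6120)
  = 0.0078 + 0.0522 + 0.1274 + 0.2054 + 0.3224 = 0.7152
G = 1 − 0.7152 = 0.2848

0.285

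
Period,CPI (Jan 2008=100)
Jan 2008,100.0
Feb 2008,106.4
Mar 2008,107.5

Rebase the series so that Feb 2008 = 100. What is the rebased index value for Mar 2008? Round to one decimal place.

101.0

Rebased(Mar 2008) = 107.5 / 106.4 × 100 = 101.0338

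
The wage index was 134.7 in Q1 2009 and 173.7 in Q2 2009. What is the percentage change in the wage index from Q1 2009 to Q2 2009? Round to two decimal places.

Change = (173.7 − 134.7) / 134.7 × 100
       = 39.0 / 134.7 × 100 = 28.9532%

28.95%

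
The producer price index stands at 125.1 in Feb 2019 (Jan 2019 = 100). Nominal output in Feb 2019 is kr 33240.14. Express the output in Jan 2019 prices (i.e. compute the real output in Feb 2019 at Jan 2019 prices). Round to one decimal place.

26570.9

Real = Nominal ÷ (Index/100) = 33240.14 ÷ (125.1/100)
     = 33240.14 ÷ 1.251 = 26570.8553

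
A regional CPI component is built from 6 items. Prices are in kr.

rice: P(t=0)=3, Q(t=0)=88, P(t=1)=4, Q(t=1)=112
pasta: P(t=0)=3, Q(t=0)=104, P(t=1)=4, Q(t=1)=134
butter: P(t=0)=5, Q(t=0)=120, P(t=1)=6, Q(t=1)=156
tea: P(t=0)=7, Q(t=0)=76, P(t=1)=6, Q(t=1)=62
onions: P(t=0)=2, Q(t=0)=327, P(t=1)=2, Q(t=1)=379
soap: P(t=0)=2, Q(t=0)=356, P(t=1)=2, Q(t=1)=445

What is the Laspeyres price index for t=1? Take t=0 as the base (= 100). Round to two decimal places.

Laspeyres price index uses base-period quantities as weights.
ΣP(t=1)·Q(t=0) = 4×88 + 4×104 + 6×120 + 6×76 + 2×327 + 2×356 = 352 + 416 + 720 + 456 + 654 + 712 = 3310
ΣP(t=0)·Q(t=0) = 3×88 + 3×104 + 5×120 + 7×76 + 2×327 + 2×356 = 264 + 312 + 600 + 532 + 654 + 712 = 3074
Index = 3310 / 3074 × 100 = 107.6773

107.68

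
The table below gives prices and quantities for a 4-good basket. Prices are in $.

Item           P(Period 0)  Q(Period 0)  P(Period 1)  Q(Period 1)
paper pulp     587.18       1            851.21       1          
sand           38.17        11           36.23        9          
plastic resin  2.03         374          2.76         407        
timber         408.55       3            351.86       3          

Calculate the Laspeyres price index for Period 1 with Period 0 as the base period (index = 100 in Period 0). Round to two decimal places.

Laspeyres price index uses base-period quantities as weights.
ΣP(Period 1)·Q(Period 0) = 851.21×1 + 36.23×11 + 2.76×374 + 351.86×3 = 851.21 + 398.53 + 1032.24 + 1055.58 = 3337.56
ΣP(Period 0)·Q(Period 0) = 587.18×1 + 38.17×11 + 2.03×374 + 408.55×3 = 587.18 + 419.87 + 759.22 + 1225.65 = 2991.92
Index = 3337.56 / 2991.92 × 100 = 111.5524

111.55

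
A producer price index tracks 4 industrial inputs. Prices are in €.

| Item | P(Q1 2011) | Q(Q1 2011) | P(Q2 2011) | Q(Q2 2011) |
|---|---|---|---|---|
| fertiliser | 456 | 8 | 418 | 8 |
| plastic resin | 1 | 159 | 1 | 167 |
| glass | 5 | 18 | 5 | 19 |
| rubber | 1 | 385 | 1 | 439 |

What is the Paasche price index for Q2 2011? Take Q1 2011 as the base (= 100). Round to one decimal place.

93.0

Paasche price index uses current-period quantities as weights.
ΣP(Q2 2011)·Q(Q2 2011) = 418×8 + 1×167 + 5×19 + 1×439 = 3344 + 167 + 95 + 439 = 4045
ΣP(Q1 2011)·Q(Q2 2011) = 456×8 + 1×167 + 5×19 + 1×439 = 3648 + 167 + 95 + 439 = 4349
Index = 4045 / 4349 × 100 = 93.0099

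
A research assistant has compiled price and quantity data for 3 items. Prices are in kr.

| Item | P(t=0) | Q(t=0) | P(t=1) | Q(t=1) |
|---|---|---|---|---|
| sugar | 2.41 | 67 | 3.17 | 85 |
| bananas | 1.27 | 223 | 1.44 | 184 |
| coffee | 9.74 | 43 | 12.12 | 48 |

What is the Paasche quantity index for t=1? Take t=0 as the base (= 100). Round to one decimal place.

105.8

Paasche quantity index uses current-period prices as weights.
ΣP(t=1)·Q(t=1) = 3.17×85 + 1.44×184 + 12.12×48 = 269.45 + 264.96 + 581.76 = 1116.17
ΣP(t=1)·Q(t=0) = 3.17×67 + 1.44×223 + 12.12×43 = 212.39 + 321.12 + 521.16 = 1054.67
Index = 1116.17 / 1054.67 × 100 = 105.8312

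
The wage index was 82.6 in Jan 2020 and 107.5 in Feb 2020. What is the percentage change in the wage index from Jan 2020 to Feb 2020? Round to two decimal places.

Change = (107.5 − 82.6) / 82.6 × 100
       = 24.9 / 82.6 × 100 = 30.1453%

30.15%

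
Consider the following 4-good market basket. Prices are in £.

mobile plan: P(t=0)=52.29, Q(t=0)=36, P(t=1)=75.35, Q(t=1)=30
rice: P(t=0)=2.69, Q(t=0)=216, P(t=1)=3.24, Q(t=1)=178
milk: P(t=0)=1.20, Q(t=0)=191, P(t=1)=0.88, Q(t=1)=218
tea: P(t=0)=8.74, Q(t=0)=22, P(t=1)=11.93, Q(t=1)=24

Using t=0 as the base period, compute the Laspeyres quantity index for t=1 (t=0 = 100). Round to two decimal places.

Laspeyres quantity index uses base-period prices as weights.
ΣP(t=0)·Q(t=1) = 52.29×30 + 2.69×178 + 1.20×218 + 8.74×24 = 1568.7 + 478.82 + 261.6 + 209.76 = 2518.88
ΣP(t=0)·Q(t=0) = 52.29×36 + 2.69×216 + 1.20×191 + 8.74×22 = 1882.44 + 581.04 + 229.2 + 192.28 = 2884.96
Index = 2518.88 / 2884.96 × 100 = 87.3107

87.31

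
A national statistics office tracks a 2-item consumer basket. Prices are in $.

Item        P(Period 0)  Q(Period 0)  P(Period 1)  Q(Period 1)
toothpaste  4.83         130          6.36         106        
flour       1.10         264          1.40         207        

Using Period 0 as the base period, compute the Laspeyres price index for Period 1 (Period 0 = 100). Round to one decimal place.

130.3

Laspeyres price index uses base-period quantities as weights.
ΣP(Period 1)·Q(Period 0) = 6.36×130 + 1.40×264 = 826.8 + 369.6 = 1196.4
ΣP(Period 0)·Q(Period 0) = 4.83×130 + 1.10×264 = 627.9 + 290.4 = 918.3
Index = 1196.4 / 918.3 × 100 = 130.2842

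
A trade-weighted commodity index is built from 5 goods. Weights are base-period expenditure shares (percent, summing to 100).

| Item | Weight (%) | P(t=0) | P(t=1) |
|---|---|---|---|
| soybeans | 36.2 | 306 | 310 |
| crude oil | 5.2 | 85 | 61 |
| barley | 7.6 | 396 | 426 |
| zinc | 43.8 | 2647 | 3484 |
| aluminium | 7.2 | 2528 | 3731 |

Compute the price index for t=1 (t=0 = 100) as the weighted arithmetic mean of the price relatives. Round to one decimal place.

soybeans: 36.2 × (310/306) = 36.2 × 1.013072 = 36.6732
crude oil: 5.2 × (61/85) = 5.2 × 0.717647 = 3.7318
barley: 7.6 × (426/396) = 7.6 × 1.075758 = 8.1758
zinc: 43.8 × (3484/2647) = 43.8 × 1.316207 = 57.6499
aluminium: 7.2 × (3731/2528) = 7.2 × 1.475870 = 10.6263
Index = Σ wᵢ·(p₁ᵢ/p₀ᵢ) = 36.6732 + 3.7318 + 8.1758 + 57.6499 + 10.6263 = 116.8569

116.9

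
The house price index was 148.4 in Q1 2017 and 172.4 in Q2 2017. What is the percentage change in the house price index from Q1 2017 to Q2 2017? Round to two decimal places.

16.17%

Change = (172.4 − 148.4) / 148.4 × 100
       = 24.0 / 148.4 × 100 = 16.1725%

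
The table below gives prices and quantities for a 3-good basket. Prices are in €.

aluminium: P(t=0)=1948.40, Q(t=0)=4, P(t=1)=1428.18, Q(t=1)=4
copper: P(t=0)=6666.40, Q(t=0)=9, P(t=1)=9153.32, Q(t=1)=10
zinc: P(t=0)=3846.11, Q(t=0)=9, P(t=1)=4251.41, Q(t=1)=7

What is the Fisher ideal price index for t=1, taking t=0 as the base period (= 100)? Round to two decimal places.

Laspeyres component (base-period weights):
ΣP(t=1)Q(t=0) = 1428.18×4 + 9153.32×9 + 4251.41×9 = 5712.72 + 82379.88 + 38262.69 = 126355.29
ΣP(t=0)Q(t=0) = 1948.40×4 + 6666.40×9 + 3846.11×9 = 7793.6 + 59997.6 + 34614.99 = 102406.19
L = 126355.29 / 102406.19 × 100 = 123.3864
Paasche component (current-period weights):
ΣP(t=1)Q(t=1) = 1428.18×4 + 9153.32×10 + 4251.41×7 = 5712.72 + 91533.2 + 29759.87 = 127005.79
ΣP(t=0)Q(t=1) = 1948.40×4 + 6666.40×10 + 3846.11×7 = 7793.6 + 66664 + 26922.77 = 101380.37
P = 127005.79 / 101380.37 × 100 = 125.2765
Fisher = √(L × P) = √(123.3864 × 125.2765) = 124.3279

124.33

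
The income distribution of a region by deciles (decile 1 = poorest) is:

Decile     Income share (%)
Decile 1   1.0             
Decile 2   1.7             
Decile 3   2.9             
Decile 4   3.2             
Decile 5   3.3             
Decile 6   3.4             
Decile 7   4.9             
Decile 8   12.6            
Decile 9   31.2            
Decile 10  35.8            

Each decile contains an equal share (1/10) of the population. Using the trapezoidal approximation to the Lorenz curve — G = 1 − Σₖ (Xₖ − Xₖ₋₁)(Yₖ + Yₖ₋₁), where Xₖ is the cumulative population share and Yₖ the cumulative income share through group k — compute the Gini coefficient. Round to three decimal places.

Cumulative income shares Yₖ: 0.0100, 0.0270, 0.0560, 0.0880, 0.1210, 0.1550, 0.2040, 0.3300, 0.6420, 1.0000
Σ (Xₖ−Xₖ₋₁)(Yₖ+Yₖ₋₁) = (1/10)(0.0100+0.0000) + (1/10)(0.0270+0.0100) + (1/10)(0.0560+0.0270) + (1/10)(0.0880+0.0560) + (1/10)(0.1210+0.0880) + (1/10)(0.1550+0.1210) + (1/10)(0.2040+0.1550) + (1/10)(0.3300+0.2040) + (1/10)(0.6420+0.3300) + (1/10)(1.0000+0.6420)
  = 0.0010 + 0.0037 + 0.0083 + 0.0144 + 0.0209 + 0.0276 + 0.0359 + 0.0534 + 0.0972 + 0.1642 = 0.4266
G = 1 − 0.4266 = 0.5734

0.573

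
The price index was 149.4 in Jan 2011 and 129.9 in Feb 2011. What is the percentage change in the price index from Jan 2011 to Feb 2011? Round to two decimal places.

-13.05%

Change = (129.9 − 149.4) / 149.4 × 100
       = -19.5 / 149.4 × 100 = -13.0522%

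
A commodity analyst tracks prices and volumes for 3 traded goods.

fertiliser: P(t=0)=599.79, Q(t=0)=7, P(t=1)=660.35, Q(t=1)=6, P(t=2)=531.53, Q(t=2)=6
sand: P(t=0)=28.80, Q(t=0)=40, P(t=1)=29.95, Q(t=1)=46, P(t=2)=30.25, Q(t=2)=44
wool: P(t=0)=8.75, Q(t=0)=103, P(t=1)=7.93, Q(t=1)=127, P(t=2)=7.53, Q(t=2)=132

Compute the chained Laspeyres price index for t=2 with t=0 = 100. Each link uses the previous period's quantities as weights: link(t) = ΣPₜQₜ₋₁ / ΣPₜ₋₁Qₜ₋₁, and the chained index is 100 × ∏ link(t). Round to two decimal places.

92.62

Link t=0→t=1:
ΣP(t=1)Q(t=0) = 660.35×7 + 29.95×40 + 7.93×103 = 4622.45 + 1198 + 816.79 = 6637.24
ΣP(t=0)Q(t=0) = 599.79×7 + 28.80×40 + 8.75×103 = 4198.53 + 1152 + 901.25 = 6251.78
link = 6637.24/6251.78 = 1.061656
Link t=1→t=2:
ΣP(t=2)Q(t=1) = 531.53×6 + 30.25×46 + 7.53×127 = 3189.18 + 1391.5 + 956.31 = 5536.99
ΣP(t=1)Q(t=1) = 660.35×6 + 29.95×46 + 7.93×127 = 3962.1 + 1377.7 + 1007.11 = 6346.91
link = 5536.99/6346.91 = 0.872391
Chained index = 100 × 1.061656 × 0.872391 = 92.6180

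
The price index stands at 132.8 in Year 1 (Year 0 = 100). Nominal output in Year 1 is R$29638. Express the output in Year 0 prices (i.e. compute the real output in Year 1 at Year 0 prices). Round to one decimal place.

22317.8

Real = Nominal ÷ (Index/100) = 29638 ÷ (132.8/100)
     = 29638 ÷ 1.328 = 22317.7711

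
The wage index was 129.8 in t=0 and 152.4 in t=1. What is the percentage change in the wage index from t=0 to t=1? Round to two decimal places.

Change = (152.4 − 129.8) / 129.8 × 100
       = 22.6 / 129.8 × 100 = 17.4114%

17.41%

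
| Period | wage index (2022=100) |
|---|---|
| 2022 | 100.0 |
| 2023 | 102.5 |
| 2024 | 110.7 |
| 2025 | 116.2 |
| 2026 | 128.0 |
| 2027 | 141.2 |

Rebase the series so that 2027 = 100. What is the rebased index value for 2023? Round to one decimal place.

72.6

Rebased(2023) = 102.5 / 141.2 × 100 = 72.5921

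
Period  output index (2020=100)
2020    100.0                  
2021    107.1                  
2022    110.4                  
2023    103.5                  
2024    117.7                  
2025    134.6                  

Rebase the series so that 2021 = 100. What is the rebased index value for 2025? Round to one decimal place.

125.7

Rebased(2025) = 134.6 / 107.1 × 100 = 125.6769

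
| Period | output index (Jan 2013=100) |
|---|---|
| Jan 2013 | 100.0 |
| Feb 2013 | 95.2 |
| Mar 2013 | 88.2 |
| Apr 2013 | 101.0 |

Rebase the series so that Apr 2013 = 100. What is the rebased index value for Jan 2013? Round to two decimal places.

99.01

Rebased(Jan 2013) = 100.0 / 101.0 × 100 = 99.0099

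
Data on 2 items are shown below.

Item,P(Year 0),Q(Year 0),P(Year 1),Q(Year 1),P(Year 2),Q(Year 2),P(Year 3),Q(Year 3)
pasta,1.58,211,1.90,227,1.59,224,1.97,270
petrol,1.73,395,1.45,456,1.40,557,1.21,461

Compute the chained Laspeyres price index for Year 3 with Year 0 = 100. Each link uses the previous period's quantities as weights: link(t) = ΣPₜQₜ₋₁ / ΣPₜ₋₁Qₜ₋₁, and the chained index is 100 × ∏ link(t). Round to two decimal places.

Link Year 0→Year 1:
ΣP(Year 1)Q(Year 0) = 1.90×211 + 1.45×395 = 400.9 + 572.75 = 973.65
ΣP(Year 0)Q(Year 0) = 1.58×211 + 1.73×395 = 333.38 + 683.35 = 1016.73
link = 973.65/1016.73 = 0.957629
Link Year 1→Year 2:
ΣP(Year 2)Q(Year 1) = 1.59×227 + 1.40×456 = 360.93 + 638.4 = 999.33
ΣP(Year 1)Q(Year 1) = 1.90×227 + 1.45×456 = 431.3 + 661.2 = 1092.5
link = 999.33/1092.5 = 0.914719
Link Year 2→Year 3:
ΣP(Year 3)Q(Year 2) = 1.97×224 + 1.21×557 = 441.28 + 673.97 = 1115.25
ΣP(Year 2)Q(Year 2) = 1.59×224 + 1.40×557 = 356.16 + 779.8 = 1135.96
link = 1115.25/1135.96 = 0.981769
Chained index = 100 × 0.957629 × 0.914719 × 0.981769 = 85.9991

86.00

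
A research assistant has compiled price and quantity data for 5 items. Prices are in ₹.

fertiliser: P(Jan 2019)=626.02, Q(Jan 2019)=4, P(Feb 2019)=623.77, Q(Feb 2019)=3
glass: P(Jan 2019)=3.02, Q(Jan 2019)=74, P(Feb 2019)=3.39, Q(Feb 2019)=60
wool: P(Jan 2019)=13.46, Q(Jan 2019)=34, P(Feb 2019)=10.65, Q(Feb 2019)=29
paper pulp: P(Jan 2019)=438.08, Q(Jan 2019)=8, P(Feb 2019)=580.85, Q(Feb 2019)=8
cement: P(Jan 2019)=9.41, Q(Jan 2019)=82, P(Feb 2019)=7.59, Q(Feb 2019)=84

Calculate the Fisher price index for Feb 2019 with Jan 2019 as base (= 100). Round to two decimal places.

Laspeyres component (base-period weights):
ΣP(Feb 2019)Q(Jan 2019) = 623.77×4 + 3.39×74 + 10.65×34 + 580.85×8 + 7.59×82 = 2495.08 + 250.86 + 362.1 + 4646.8 + 622.38 = 8377.22
ΣP(Jan 2019)Q(Jan 2019) = 626.02×4 + 3.02×74 + 13.46×34 + 438.08×8 + 9.41×82 = 2504.08 + 223.48 + 457.64 + 3504.64 + 771.62 = 7461.46
L = 8377.22 / 7461.46 × 100 = 112.2732
Paasche component (current-period weights):
ΣP(Feb 2019)Q(Feb 2019) = 623.77×3 + 3.39×60 + 10.65×29 + 580.85×8 + 7.59×84 = 1871.31 + 203.4 + 308.85 + 4646.8 + 637.56 = 7667.92
ΣP(Jan 2019)Q(Feb 2019) = 626.02×3 + 3.02×60 + 13.46×29 + 438.08×8 + 9.41×84 = 1878.06 + 181.2 + 390.34 + 3504.64 + 790.44 = 6744.68
P = 7667.92 / 6744.68 × 100 = 113.6884
Fisher = √(L × P) = √(112.2732 × 113.6884) = 112.9786

112.98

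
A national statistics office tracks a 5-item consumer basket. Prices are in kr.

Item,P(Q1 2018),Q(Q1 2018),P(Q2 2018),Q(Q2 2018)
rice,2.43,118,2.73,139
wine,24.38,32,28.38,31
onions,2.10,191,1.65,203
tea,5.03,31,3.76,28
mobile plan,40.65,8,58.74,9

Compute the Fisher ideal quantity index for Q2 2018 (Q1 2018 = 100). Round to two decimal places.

Laspeyres component (base-period weights):
ΣP(Q1 2018)Q(Q2 2018) = 2.43×139 + 24.38×31 + 2.10×203 + 5.03×28 + 40.65×9 = 337.77 + 755.78 + 426.3 + 140.84 + 365.85 = 2026.54
ΣP(Q1 2018)Q(Q1 2018) = 2.43×118 + 24.38×32 + 2.10×191 + 5.03×31 + 40.65×8 = 286.74 + 780.16 + 401.1 + 155.93 + 325.2 = 1949.13
L = 2026.54 / 1949.13 × 100 = 103.9715
Paasche component (current-period weights):
ΣP(Q2 2018)Q(Q2 2018) = 2.73×139 + 28.38×31 + 1.65×203 + 3.76×28 + 58.74×9 = 379.47 + 879.78 + 334.95 + 105.28 + 528.66 = 2228.14
ΣP(Q2 2018)Q(Q1 2018) = 2.73×118 + 28.38×32 + 1.65×191 + 3.76×31 + 58.74×8 = 322.14 + 908.16 + 315.15 + 116.56 + 469.92 = 2131.93
P = 2228.14 / 2131.93 × 100 = 104.5128
Fisher = √(L × P) = √(103.9715 × 104.5128) = 104.2418

104.24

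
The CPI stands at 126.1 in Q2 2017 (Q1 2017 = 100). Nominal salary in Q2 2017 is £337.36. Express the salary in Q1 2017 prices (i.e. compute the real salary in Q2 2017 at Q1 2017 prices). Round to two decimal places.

Real = Nominal ÷ (Index/100) = 337.36 ÷ (126.1/100)
     = 337.36 ÷ 1.261 = 267.5337

267.53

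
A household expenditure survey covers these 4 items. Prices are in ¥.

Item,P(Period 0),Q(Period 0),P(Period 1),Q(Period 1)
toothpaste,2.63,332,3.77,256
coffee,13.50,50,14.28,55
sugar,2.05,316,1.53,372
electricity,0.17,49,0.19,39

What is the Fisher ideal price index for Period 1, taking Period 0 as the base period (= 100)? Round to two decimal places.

Laspeyres component (base-period weights):
ΣP(Period 1)Q(Period 0) = 3.77×332 + 14.28×50 + 1.53×316 + 0.19×49 = 1251.64 + 714 + 483.48 + 9.31 = 2458.43
ΣP(Period 0)Q(Period 0) = 2.63×332 + 13.50×50 + 2.05×316 + 0.17×49 = 873.16 + 675 + 647.8 + 8.33 = 2204.29
L = 2458.43 / 2204.29 × 100 = 111.5293
Paasche component (current-period weights):
ΣP(Period 1)Q(Period 1) = 3.77×256 + 14.28×55 + 1.53×372 + 0.19×39 = 965.12 + 785.4 + 569.16 + 7.41 = 2327.09
ΣP(Period 0)Q(Period 1) = 2.63×256 + 13.50×55 + 2.05×372 + 0.17×39 = 673.28 + 742.5 + 762.6 + 6.63 = 2185.01
P = 2327.09 / 2185.01 × 100 = 106.5025
Fisher = √(L × P) = √(111.5293 × 106.5025) = 108.9869

108.99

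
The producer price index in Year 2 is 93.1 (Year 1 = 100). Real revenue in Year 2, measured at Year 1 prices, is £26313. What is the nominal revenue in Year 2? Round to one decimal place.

Nominal = Real × (Index/100) = 26313 × (93.1/100)
        = 26313 × 0.931 = 24497.4030

24497.4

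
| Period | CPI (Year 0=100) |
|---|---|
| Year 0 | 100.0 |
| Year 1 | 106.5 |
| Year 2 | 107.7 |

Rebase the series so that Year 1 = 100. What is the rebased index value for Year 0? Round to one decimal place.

Rebased(Year 0) = 100.0 / 106.5 × 100 = 93.8967

93.9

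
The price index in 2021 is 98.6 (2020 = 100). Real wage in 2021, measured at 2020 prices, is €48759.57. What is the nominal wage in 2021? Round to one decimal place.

Nominal = Real × (Index/100) = 48759.57 × (98.6/100)
        = 48759.57 × 0.986 = 48076.9360

48076.9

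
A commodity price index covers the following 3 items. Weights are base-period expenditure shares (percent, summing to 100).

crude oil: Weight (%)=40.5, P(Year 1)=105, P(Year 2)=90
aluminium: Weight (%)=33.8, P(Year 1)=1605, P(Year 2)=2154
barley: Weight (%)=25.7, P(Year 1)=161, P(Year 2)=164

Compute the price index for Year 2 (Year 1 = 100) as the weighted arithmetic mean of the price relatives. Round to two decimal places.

crude oil: 40.5 × (90/105) = 40.5 × 0.857143 = 34.7143
aluminium: 33.8 × (2154/1605) = 33.8 × 1.342056 = 45.3615
barley: 25.7 × (164/161) = 25.7 × 1.018634 = 26.1789
Index = Σ wᵢ·(p₁ᵢ/p₀ᵢ) = 34.7143 + 45.3615 + 26.1789 = 106.2547

106.25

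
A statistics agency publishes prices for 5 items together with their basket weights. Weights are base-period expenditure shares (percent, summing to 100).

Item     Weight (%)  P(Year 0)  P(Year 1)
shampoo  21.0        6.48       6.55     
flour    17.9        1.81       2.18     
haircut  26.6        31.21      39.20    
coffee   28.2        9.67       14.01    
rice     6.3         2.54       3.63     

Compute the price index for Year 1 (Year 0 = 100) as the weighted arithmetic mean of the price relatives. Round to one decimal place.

126.1

shampoo: 21.0 × (6.55/6.48) = 21.0 × 1.010802 = 21.2269
flour: 17.9 × (2.18/1.81) = 17.9 × 1.204420 = 21.5591
haircut: 26.6 × (39.20/31.21) = 26.6 × 1.256008 = 33.4098
coffee: 28.2 × (14.01/9.67) = 28.2 × 1.448811 = 40.8565
rice: 6.3 × (3.63/2.54) = 6.3 × 1.429134 = 9.0035
Index = Σ wᵢ·(p₁ᵢ/p₀ᵢ) = 21.2269 + 21.5591 + 33.4098 + 40.8565 + 9.0035 = 126.0558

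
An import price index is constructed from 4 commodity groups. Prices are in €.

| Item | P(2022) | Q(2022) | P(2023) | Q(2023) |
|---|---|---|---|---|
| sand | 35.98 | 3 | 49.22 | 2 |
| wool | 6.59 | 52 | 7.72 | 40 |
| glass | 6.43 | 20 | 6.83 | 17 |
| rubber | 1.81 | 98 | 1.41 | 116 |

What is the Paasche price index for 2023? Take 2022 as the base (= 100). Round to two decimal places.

104.90

Paasche price index uses current-period quantities as weights.
ΣP(2023)·Q(2023) = 49.22×2 + 7.72×40 + 6.83×17 + 1.41×116 = 98.44 + 308.8 + 116.11 + 163.56 = 686.91
ΣP(2022)·Q(2023) = 35.98×2 + 6.59×40 + 6.43×17 + 1.81×116 = 71.96 + 263.6 + 109.31 + 209.96 = 654.83
Index = 686.91 / 654.83 × 100 = 104.8990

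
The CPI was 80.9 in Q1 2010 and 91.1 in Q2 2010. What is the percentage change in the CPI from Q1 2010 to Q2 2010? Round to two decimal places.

Change = (91.1 − 80.9) / 80.9 × 100
       = 10.2 / 80.9 × 100 = 12.6082%

12.61%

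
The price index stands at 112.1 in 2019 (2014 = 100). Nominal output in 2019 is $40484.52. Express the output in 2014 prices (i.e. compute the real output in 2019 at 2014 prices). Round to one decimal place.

36114.6

Real = Nominal ÷ (Index/100) = 40484.52 ÷ (112.1/100)
     = 40484.52 ÷ 1.121 = 36114.6476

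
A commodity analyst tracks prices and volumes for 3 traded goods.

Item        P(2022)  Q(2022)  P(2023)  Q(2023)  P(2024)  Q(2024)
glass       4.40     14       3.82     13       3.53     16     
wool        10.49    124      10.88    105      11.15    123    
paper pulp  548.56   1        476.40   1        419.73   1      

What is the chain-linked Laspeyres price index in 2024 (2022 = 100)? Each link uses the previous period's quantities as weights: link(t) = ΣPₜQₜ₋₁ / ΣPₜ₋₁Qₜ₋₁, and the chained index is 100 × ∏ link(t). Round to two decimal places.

Link 2022→2023:
ΣP(2023)Q(2022) = 3.82×14 + 10.88×124 + 476.40×1 = 53.48 + 1349.12 + 476.4 = 1879
ΣP(2022)Q(2022) = 4.40×14 + 10.49×124 + 548.56×1 = 61.6 + 1300.76 + 548.56 = 1910.92
link = 1879/1910.92 = 0.983296
Link 2023→2024:
ΣP(2024)Q(2023) = 3.53×13 + 11.15×105 + 419.73×1 = 45.89 + 1170.75 + 419.73 = 1636.37
ΣP(2023)Q(2023) = 3.82×13 + 10.88×105 + 476.40×1 = 49.66 + 1142.4 + 476.4 = 1668.46
link = 1636.37/1668.46 = 0.980767
Chained index = 100 × 0.983296 × 0.980767 = 96.4384

96.44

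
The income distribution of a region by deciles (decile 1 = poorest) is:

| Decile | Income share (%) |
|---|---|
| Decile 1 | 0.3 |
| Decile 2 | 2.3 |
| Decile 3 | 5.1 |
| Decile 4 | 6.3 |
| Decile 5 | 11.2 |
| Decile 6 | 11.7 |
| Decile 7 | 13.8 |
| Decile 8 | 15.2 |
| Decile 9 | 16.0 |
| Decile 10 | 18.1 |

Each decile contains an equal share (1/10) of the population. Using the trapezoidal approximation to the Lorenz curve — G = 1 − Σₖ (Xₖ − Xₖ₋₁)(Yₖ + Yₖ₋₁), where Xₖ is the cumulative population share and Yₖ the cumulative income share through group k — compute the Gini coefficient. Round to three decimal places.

Cumulative income shares Yₖ: 0.0030, 0.0260, 0.0770, 0.1400, 0.2520, 0.3690, 0.5070, 0.6590, 0.8190, 1.0000
Σ (Xₖ−Xₖ₋₁)(Yₖ+Yₖ₋₁) = (1/10)(0.0030+0.0000) + (1/10)(0.0260+0.0030) + (1/10)(0.0770+0.0260) + (1/10)(0.1400+0.0770) + (1/10)(0.2520+0.1400) + (1/10)(0.3690+0.2520) + (1/10)(0.5070+0.3690) + (1/10)(0.6590+0.5070) + (1/10)(0.8190+0.6590) + (1/10)(1.0000+0.8190)
  = 0.0003 + 0.0029 + 0.0103 + 0.0217 + 0.0392 + 0.0621 + 0.0876 + 0.1166 + 0.1478 + 0.1819 = 0.6704
G = 1 − 0.6704 = 0.3296

0.330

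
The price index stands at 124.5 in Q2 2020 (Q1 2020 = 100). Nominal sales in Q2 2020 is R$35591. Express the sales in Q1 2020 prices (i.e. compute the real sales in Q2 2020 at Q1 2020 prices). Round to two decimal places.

28587.15

Real = Nominal ÷ (Index/100) = 35591 ÷ (124.5/100)
     = 35591 ÷ 1.245 = 28587.1486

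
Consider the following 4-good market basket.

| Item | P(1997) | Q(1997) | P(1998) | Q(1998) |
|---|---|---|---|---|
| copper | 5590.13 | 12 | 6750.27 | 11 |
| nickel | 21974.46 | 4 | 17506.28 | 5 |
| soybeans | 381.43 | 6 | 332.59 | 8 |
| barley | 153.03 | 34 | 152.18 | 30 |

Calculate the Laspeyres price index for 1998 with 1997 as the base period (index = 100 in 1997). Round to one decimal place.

Laspeyres price index uses base-period quantities as weights.
ΣP(1998)·Q(1997) = 6750.27×12 + 17506.28×4 + 332.59×6 + 152.18×34 = 81003.24 + 70025.12 + 1995.54 + 5174.12 = 158198.02
ΣP(1997)·Q(1997) = 5590.13×12 + 21974.46×4 + 381.43×6 + 153.03×34 = 67081.56 + 87897.84 + 2288.58 + 5203.02 = 162471
Index = 158198.02 / 162471 × 100 = 97.3700

97.4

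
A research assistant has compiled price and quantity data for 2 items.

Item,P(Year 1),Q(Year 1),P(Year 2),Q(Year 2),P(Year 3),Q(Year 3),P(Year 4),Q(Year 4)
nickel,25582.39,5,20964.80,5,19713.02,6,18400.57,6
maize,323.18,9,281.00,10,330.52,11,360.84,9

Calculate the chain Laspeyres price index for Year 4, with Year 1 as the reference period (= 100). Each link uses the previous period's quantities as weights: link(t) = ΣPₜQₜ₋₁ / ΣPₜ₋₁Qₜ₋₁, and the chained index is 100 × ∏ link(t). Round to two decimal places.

Link Year 1→Year 2:
ΣP(Year 2)Q(Year 1) = 20964.80×5 + 281.00×9 = 104824 + 2529 = 107353
ΣP(Year 1)Q(Year 1) = 25582.39×5 + 323.18×9 = 127911.95 + 2908.62 = 130820.57
link = 107353/130820.57 = 0.820613
Link Year 2→Year 3:
ΣP(Year 3)Q(Year 2) = 19713.02×5 + 330.52×10 = 98565.1 + 3305.2 = 101870.3
ΣP(Year 2)Q(Year 2) = 20964.80×5 + 281.00×10 = 104824 + 2810 = 107634
link = 101870.3/107634 = 0.946451
Link Year 3→Year 4:
ΣP(Year 4)Q(Year 3) = 18400.57×6 + 360.84×11 = 110403.42 + 3969.24 = 114372.66
ΣP(Year 3)Q(Year 3) = 19713.02×6 + 330.52×11 = 118278.12 + 3635.72 = 121913.84
link = 114372.66/121913.84 = 0.938143
Chained index = 100 × 0.820613 × 0.946451 × 0.938143 = 72.8627

72.86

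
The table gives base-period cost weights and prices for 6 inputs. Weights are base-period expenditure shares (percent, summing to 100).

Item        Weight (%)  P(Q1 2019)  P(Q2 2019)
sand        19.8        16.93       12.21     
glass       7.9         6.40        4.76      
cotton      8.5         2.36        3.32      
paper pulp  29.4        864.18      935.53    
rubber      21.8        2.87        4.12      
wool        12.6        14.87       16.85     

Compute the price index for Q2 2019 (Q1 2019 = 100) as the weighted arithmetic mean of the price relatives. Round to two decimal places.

sand: 19.8 × (12.21/16.93) = 19.8 × 0.721205 = 14.2799
glass: 7.9 × (4.76/6.40) = 7.9 × 0.743750 = 5.8756
cotton: 8.5 × (3.32/2.36) = 8.5 × 1.406780 = 11.9576
paper pulp: 29.4 × (935.53/864.18) = 29.4 × 1.082564 = 31.8274
rubber: 21.8 × (4.12/2.87) = 21.8 × 1.435540 = 31.2948
wool: 12.6 × (16.85/14.87) = 12.6 × 1.133154 = 14.2777
Index = Σ wᵢ·(p₁ᵢ/p₀ᵢ) = 14.2799 + 5.8756 + 11.9576 + 31.8274 + 31.2948 + 14.2777 = 109.5130

109.51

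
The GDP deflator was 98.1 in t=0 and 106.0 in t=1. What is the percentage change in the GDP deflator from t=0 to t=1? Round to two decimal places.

8.05%

Change = (106.0 − 98.1) / 98.1 × 100
       = 7.9 / 98.1 × 100 = 8.0530%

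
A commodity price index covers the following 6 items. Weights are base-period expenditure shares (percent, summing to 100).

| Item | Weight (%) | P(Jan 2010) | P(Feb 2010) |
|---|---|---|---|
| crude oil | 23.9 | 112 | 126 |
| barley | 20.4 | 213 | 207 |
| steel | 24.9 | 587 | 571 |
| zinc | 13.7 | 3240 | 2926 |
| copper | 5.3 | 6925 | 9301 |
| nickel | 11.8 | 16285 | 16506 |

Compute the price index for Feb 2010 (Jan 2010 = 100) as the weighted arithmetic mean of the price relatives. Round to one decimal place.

102.4

crude oil: 23.9 × (126/112) = 23.9 × 1.125000 = 26.8875
barley: 20.4 × (207/213) = 20.4 × 0.971831 = 19.8254
steel: 24.9 × (571/587) = 24.9 × 0.972743 = 24.2213
zinc: 13.7 × (2926/3240) = 13.7 × 0.903086 = 12.3723
copper: 5.3 × (9301/6925) = 5.3 × 1.343105 = 7.1185
nickel: 11.8 × (16506/16285) = 11.8 × 1.013571 = 11.9601
Index = Σ wᵢ·(p₁ᵢ/p₀ᵢ) = 26.8875 + 19.8254 + 24.2213 + 12.3723 + 7.1185 + 11.9601 = 102.3850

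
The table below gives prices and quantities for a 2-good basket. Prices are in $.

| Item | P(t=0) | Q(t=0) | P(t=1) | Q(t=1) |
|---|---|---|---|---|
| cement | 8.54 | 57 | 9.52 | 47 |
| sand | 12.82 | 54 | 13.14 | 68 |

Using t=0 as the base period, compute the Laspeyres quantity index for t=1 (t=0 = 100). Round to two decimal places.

107.98

Laspeyres quantity index uses base-period prices as weights.
ΣP(t=0)·Q(t=1) = 8.54×47 + 12.82×68 = 401.38 + 871.76 = 1273.14
ΣP(t=0)·Q(t=0) = 8.54×57 + 12.82×54 = 486.78 + 692.28 = 1179.06
Index = 1273.14 / 1179.06 × 100 = 107.9792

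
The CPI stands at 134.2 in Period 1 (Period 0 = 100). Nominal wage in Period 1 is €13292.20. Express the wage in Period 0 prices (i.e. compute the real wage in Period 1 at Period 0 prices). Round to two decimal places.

9904.77

Real = Nominal ÷ (Index/100) = 13292.20 ÷ (134.2/100)
     = 13292.20 ÷ 1.342 = 9904.7690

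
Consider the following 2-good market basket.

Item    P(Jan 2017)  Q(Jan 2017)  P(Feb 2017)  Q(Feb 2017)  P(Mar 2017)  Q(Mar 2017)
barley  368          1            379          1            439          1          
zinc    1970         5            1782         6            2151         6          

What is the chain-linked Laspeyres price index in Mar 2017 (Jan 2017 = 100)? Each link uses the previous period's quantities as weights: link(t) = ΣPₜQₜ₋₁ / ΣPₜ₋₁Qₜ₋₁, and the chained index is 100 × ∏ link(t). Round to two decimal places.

Link Jan 2017→Feb 2017:
ΣP(Feb 2017)Q(Jan 2017) = 379×1 + 1782×5 = 379 + 8910 = 9289
ΣP(Jan 2017)Q(Jan 2017) = 368×1 + 1970×5 = 368 + 9850 = 10218
link = 9289/10218 = 0.909082
Link Feb 2017→Mar 2017:
ΣP(Mar 2017)Q(Feb 2017) = 439×1 + 2151×6 = 439 + 12906 = 13345
ΣP(Feb 2017)Q(Feb 2017) = 379×1 + 1782×6 = 379 + 10692 = 11071
link = 13345/11071 = 1.205401
Chained index = 100 × 0.909082 × 1.205401 = 109.5809

109.58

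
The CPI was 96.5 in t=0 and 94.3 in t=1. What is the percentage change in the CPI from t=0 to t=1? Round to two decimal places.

Change = (94.3 − 96.5) / 96.5 × 100
       = -2.2 / 96.5 × 100 = -2.2798%

-2.28%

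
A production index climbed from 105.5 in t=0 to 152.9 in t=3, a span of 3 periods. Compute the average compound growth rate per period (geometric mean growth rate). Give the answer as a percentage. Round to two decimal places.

13.17%

Growth factor = (152.9/105.5)^(1/3) = (1.449289)^(1/3) = 1.131666
Growth rate = 1.131666 − 1 = 0.131666 = 13.1666%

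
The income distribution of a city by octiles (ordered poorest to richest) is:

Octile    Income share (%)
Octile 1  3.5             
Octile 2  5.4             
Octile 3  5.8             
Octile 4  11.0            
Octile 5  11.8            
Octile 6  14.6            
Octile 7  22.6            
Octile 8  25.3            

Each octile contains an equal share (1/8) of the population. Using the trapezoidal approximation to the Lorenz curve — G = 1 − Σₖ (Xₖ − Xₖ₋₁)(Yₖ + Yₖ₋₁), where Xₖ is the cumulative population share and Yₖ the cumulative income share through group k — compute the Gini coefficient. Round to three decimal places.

0.332

Cumulative income shares Yₖ: 0.0350, 0.0890, 0.1470, 0.2570, 0.3750, 0.5210, 0.7470, 1.0000
Σ (Xₖ−Xₖ₋₁)(Yₖ+Yₖ₋₁) = (1/8)(0.0350+0.0000) + (1/8)(0.0890+0.0350) + (1/8)(0.1470+0.0890) + (1/8)(0.2570+0.1470) + (1/8)(0.3750+0.2570) + (1/8)(0.5210+0.3750) + (1/8)(0.7470+0.5210) + (1/8)(1.0000+0.7470)
  = 0.0044 + 0.0155 + 0.0295 + 0.0505 + 0.0790 + 0.1120 + 0.1585 + 0.2184 = 0.6677
G = 1 − 0.6677 = 0.3323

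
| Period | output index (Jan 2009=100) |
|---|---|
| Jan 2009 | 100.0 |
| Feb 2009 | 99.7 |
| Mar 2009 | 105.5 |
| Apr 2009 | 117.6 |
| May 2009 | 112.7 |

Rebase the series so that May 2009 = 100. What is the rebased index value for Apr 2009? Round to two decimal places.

Rebased(Apr 2009) = 117.6 / 112.7 × 100 = 104.3478

104.35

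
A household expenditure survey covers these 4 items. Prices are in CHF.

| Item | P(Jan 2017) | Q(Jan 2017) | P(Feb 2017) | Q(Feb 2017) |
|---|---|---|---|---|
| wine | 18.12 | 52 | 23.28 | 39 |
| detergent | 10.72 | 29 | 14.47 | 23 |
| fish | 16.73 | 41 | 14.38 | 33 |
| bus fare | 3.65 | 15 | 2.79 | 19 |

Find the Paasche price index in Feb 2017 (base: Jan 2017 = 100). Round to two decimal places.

112.29

Paasche price index uses current-period quantities as weights.
ΣP(Feb 2017)·Q(Feb 2017) = 23.28×39 + 14.47×23 + 14.38×33 + 2.79×19 = 907.92 + 332.81 + 474.54 + 53.01 = 1768.28
ΣP(Jan 2017)·Q(Feb 2017) = 18.12×39 + 10.72×23 + 16.73×33 + 3.65×19 = 706.68 + 246.56 + 552.09 + 69.35 = 1574.68
Index = 1768.28 / 1574.68 × 100 = 112.2946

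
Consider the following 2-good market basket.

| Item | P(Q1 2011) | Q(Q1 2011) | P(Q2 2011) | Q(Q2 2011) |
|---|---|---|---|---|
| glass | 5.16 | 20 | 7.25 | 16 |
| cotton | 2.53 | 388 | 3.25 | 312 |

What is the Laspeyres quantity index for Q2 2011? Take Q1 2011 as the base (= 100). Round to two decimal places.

80.37

Laspeyres quantity index uses base-period prices as weights.
ΣP(Q1 2011)·Q(Q2 2011) = 5.16×16 + 2.53×312 = 82.56 + 789.36 = 871.92
ΣP(Q1 2011)·Q(Q1 2011) = 5.16×20 + 2.53×388 = 103.2 + 981.64 = 1084.84
Index = 871.92 / 1084.84 × 100 = 80.3731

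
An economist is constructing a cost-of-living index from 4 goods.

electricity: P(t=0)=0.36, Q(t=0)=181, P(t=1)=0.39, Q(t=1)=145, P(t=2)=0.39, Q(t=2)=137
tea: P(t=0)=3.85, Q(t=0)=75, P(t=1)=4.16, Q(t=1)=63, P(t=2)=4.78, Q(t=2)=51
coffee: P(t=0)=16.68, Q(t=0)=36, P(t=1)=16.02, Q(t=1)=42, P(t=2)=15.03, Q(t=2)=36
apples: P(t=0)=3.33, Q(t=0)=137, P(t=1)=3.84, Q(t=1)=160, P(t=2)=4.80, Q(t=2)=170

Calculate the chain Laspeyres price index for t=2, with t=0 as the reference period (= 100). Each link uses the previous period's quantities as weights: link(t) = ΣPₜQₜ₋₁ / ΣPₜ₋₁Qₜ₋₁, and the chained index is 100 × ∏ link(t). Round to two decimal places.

115.21

Link t=0→t=1:
ΣP(t=1)Q(t=0) = 0.39×181 + 4.16×75 + 16.02×36 + 3.84×137 = 70.59 + 312 + 576.72 + 526.08 = 1485.39
ΣP(t=0)Q(t=0) = 0.36×181 + 3.85×75 + 16.68×36 + 3.33×137 = 65.16 + 288.75 + 600.48 + 456.21 = 1410.6
link = 1485.39/1410.6 = 1.053020
Link t=1→t=2:
ΣP(t=2)Q(t=1) = 0.39×145 + 4.78×63 + 15.03×42 + 4.80×160 = 56.55 + 301.14 + 631.26 + 768 = 1756.95
ΣP(t=1)Q(t=1) = 0.39×145 + 4.16×63 + 16.02×42 + 3.84×160 = 56.55 + 262.08 + 672.84 + 614.4 = 1605.87
link = 1756.95/1605.87 = 1.094080
Chained index = 100 × 1.053020 × 1.094080 = 115.2088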